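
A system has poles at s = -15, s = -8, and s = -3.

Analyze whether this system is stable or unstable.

All poles are in the left half-plane. System is stable.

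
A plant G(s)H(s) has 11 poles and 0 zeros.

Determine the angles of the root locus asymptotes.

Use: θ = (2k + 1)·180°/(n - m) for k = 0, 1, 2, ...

n - m = 11 - 0 = 11. Angles: θk = (2k + 1)·180°/11 = 16.36°, 49.09°, 81.82°, 114.55°, 147.27°, 180°, 212.73°, 245.45°, 278.18°, 310.91°, 343.64°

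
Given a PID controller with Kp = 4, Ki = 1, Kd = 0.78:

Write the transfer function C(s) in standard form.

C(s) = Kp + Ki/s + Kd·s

Substituting values: C(s) = 4 + 1/s + 0.78s = (0.78s² + 4s + 1)/s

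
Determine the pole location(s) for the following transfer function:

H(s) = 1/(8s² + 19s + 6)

Discriminant = 19² - 4×8×6 = 361 - 192 = 169 > 0, so two distinct real poles. Using quadratic formula: s = (-19 ± √169)/(2×8) = (-19 ± √169)/16, with √169 = 13. s₁ = -6/16 = -0.375, s₂ = -32/16 = -2. Poles: s₁ = -0.375, s₂ = -2.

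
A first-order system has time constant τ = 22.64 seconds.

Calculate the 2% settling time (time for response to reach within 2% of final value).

For first-order system, 2% settling time ≈ 4τ = 4 × 22.64 = 90.56 s.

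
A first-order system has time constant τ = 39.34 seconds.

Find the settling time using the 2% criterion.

For first-order system, 2% settling time ≈ 4τ = 4 × 39.34 = 157.36 s.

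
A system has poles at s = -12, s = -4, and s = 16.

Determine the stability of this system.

Pole(s) at s = 16 are not in the left half-plane. System is unstable.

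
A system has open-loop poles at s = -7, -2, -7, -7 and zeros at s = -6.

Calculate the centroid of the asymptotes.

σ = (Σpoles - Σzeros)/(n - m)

σ = (Σpoles - Σzeros)/(n - m) = (-23 - (-6))/(4 - 1) = -17/3 = -5.67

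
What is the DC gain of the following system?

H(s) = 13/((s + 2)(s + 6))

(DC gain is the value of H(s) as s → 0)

DC gain = H(0) = 13/(2 × 6) = 13/12 = 1.0833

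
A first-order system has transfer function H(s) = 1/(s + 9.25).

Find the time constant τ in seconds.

For H(s) = 1/(s + 1/τ), the pole is at -1/τ = -9.25, so τ = 1/9.25 = 0.1081 s.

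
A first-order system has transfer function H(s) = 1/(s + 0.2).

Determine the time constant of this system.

For H(s) = 1/(s + 1/τ), the pole is at -1/τ = -0.2, so τ = 1/0.2 = 5 s.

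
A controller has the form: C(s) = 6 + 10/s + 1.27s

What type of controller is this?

This is a Proportional-Integral-Derivative (PID) controller.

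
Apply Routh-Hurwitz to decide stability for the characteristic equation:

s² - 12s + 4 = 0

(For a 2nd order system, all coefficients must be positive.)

Coefficients: 1, -12, 4. b=-12 not positive, so system is unstable.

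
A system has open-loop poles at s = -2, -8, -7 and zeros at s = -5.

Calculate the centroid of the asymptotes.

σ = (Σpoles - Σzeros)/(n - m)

σ = (Σpoles - Σzeros)/(n - m) = (-17 - (-5))/(3 - 1) = -12/2 = -6.0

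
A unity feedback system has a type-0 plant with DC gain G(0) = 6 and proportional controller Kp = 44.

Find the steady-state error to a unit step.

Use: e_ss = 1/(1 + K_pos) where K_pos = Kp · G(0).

K_pos = Kp · G(0) = 44 × 6 = 264. e_ss = 1/(1 + 264) = 0.0038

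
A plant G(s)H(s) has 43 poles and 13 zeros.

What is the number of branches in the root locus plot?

Root locus has n branches where n = number of poles = 43.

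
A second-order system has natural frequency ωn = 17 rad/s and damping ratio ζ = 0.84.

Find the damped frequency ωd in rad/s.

ωd = ωn√(1 - ζ²) = 17√(1 - 0.84²) = 9.22 rad/s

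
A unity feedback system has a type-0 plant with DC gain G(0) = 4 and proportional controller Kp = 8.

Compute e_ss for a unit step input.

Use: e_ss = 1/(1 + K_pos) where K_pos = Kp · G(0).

K_pos = Kp · G(0) = 8 × 4 = 32. e_ss = 1/(1 + 32) = 0.0303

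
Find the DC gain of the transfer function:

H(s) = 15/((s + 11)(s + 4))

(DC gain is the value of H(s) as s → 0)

DC gain = H(0) = 15/(11 × 4) = 15/44 = 0.3409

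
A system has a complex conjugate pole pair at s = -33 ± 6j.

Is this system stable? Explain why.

Real part of poles is -33 (< 0, left half-plane). Stable.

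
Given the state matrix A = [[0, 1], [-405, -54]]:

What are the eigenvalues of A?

det(A - λI) = λ² - (-54)λ + 405 = (λ - (-9))(λ - (-45)). Eigenvalues: -9, -45.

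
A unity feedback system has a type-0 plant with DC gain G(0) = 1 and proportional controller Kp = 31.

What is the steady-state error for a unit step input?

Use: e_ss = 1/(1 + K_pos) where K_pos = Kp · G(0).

K_pos = Kp · G(0) = 31 × 1 = 31. e_ss = 1/(1 + 31) = 0.03125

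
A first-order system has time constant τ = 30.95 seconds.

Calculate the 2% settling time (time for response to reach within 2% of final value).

For first-order system, 2% settling time ≈ 4τ = 4 × 30.95 = 123.8 s.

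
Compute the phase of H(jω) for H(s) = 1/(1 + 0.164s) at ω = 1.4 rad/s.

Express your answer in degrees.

Phase = -arctan(ωτ) = -arctan(1.4 × 0.164) = -12.9°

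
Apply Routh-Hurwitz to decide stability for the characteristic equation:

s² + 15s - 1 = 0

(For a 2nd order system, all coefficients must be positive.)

Coefficients: 1, 15, -1. c=-1 not positive, so system is unstable.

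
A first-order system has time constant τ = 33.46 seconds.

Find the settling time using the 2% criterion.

For first-order system, 2% settling time ≈ 4τ = 4 × 33.46 = 133.84 s.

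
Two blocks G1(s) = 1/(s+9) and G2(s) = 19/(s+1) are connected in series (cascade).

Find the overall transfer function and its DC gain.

Series: multiply transfer functions. G_eq = 1/(s+9) × 19/(s+1) = 19/((s+9)(s+1)). DC gain = 19/(9×1) = 2.1111.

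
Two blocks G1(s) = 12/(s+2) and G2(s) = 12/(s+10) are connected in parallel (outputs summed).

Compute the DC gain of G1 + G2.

Parallel: G_eq = G1 + G2. DC gain = G1(0) + G2(0) = 12/2 + 12/10 = 6 + 1.2 = 7.2.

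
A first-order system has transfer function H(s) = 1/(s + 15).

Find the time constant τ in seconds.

For H(s) = 1/(s + 1/τ), the pole is at -1/τ = -15, so τ = 1/15 = 0.0667 s.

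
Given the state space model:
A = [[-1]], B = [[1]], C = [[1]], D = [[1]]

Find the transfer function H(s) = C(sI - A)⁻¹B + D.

(sI - A)⁻¹ = 1/(s + 1). H(s) = 1×1/(s + 1) + 1 = (s + 2)/(s + 1).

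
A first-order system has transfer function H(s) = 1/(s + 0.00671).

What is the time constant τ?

For H(s) = 1/(s + 1/τ), the pole is at -1/τ = -0.00671, so τ = 1/0.00671 = 149 s.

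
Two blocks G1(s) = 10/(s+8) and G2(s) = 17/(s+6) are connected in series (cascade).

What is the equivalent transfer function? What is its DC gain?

Series: multiply transfer functions. G_eq = 10/(s+8) × 17/(s+6) = 170/((s+8)(s+6)). DC gain = 170/(8×6) = 3.5417.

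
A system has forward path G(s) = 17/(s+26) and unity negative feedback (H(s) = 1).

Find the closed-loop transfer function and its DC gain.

T(s) = G/(1+GH) = [17/(s+26)] / [1 + 17/(s+26)] = 17/(s+26+17) = 17/(s+43). DC gain = 17/43 = 0.3953.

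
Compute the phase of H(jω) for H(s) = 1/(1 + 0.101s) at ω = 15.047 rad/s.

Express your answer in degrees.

Phase = -arctan(ωτ) = -arctan(15.047 × 0.101) = -56.7°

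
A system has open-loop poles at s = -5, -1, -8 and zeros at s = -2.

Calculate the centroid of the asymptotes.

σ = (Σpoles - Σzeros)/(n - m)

σ = (Σpoles - Σzeros)/(n - m) = (-14 - (-2))/(3 - 1) = -12/2 = -6.0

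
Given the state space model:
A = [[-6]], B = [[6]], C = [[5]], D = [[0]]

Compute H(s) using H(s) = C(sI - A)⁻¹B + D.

(sI - A)⁻¹ = 1/(s + 6). H(s) = 5 × 6/(s + 6) + 0 = 30/(s + 6).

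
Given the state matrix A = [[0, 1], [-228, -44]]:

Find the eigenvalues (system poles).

det(A - λI) = λ² - (-44)λ + 228 = (λ - (-38))(λ - (-6)). Eigenvalues: -38, -6.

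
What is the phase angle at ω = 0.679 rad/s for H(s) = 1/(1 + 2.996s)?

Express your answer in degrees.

Phase = -arctan(ωτ) = -arctan(0.679 × 2.996) = -63.8°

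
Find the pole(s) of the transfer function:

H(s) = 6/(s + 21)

Pole is where denominator = 0: s + 21 = 0, so s = -21.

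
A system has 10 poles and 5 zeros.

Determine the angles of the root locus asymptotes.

n - m = 10 - 5 = 5. Angles: θk = (2k + 1)·180°/5 = 36°, 108°, 180°, 252°, 324°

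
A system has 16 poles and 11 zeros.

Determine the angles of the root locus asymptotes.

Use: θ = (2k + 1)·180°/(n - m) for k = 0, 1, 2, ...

n - m = 16 - 11 = 5. Angles: θk = (2k + 1)·180°/5 = 36°, 108°, 180°, 252°, 324°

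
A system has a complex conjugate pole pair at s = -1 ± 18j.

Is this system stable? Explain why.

Real part of poles is -1 (< 0, left half-plane). Stable.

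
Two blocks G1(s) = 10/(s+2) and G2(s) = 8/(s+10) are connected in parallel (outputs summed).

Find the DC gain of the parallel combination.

Parallel: G_eq = G1 + G2. DC gain = G1(0) + G2(0) = 10/2 + 8/10 = 5 + 0.8 = 5.8.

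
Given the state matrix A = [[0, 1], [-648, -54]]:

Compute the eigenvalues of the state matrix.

det(A - λI) = λ² - (-54)λ + 648 = (λ - (-18))(λ - (-36)). Eigenvalues: -18, -36.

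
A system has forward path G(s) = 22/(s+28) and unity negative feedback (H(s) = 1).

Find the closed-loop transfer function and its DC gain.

T(s) = G/(1+GH) = [22/(s+28)] / [1 + 22/(s+28)] = 22/(s+28+22) = 22/(s+50). DC gain = 22/50 = 0.44.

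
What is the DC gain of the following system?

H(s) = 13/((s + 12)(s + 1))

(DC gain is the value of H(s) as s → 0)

DC gain = H(0) = 13/(12 × 1) = 13/12 = 1.0833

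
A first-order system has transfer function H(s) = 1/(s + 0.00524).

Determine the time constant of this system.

For H(s) = 1/(s + 1/τ), the pole is at -1/τ = -0.00524, so τ = 1/0.00524 = 190.8 s.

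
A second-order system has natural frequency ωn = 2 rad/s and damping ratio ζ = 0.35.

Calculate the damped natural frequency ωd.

ωd = ωn√(1 - ζ²) = 2√(1 - 0.35²) = 1.87 rad/s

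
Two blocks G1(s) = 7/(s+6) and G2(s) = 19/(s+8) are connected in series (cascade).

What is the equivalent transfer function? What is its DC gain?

Series: multiply transfer functions. G_eq = 7/(s+6) × 19/(s+8) = 133/((s+6)(s+8)). DC gain = 133/(6×8) = 2.7708.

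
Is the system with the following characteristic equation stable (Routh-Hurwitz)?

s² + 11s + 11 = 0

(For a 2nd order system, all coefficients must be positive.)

Coefficients: 1, 11, 11. All positive, so system is stable.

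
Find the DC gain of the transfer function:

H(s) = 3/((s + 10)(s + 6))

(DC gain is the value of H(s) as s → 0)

DC gain = H(0) = 3/(10 × 6) = 3/60 = 0.05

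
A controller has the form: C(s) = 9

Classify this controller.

This is a Proportional (P) controller.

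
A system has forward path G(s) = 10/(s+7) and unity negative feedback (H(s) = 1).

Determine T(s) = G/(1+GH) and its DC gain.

T(s) = G/(1+GH) = [10/(s+7)] / [1 + 10/(s+7)] = 10/(s+7+10) = 10/(s+17). DC gain = 10/17 = 0.5882.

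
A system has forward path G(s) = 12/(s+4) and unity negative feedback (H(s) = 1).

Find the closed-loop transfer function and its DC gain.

T(s) = G/(1+GH) = [12/(s+4)] / [1 + 12/(s+4)] = 12/(s+4+12) = 12/(s+16). DC gain = 12/16 = 0.75.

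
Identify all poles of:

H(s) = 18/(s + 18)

Pole is where denominator = 0: s + 18 = 0, so s = -18.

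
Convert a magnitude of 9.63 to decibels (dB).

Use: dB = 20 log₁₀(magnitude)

dB = 20 log₁₀(9.63) = 19.7 dB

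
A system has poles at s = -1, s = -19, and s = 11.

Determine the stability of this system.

Pole(s) at s = 11 are not in the left half-plane. System is unstable.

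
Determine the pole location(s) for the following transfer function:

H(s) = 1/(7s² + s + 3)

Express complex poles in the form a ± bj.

Discriminant = 1² - 4×7×3 = 1 - 84 = -83 < 0, so the poles are a complex conjugate pair s = (-1 ± j√83)/(2×7). Real part = -1/(2×7) = -1/14 ≈ -0.0714; imaginary part = ±√83/(2×7) ≈ 0.6507. Poles: s = -0.0714 ± 0.6507j.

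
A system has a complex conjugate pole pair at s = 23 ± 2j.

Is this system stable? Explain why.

Real part of poles is 23 (> 0, right half-plane). Unstable.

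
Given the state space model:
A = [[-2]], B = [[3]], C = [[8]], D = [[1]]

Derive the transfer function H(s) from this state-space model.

(sI - A)⁻¹ = 1/(s + 2). H(s) = 8×3/(s + 2) + 1 = (s + 26)/(s + 2).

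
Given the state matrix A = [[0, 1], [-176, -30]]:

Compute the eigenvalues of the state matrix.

det(A - λI) = λ² - (-30)λ + 176 = (λ - (-22))(λ - (-8)). Eigenvalues: -22, -8.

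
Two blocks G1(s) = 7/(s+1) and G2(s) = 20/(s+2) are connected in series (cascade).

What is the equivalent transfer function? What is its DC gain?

Series: multiply transfer functions. G_eq = 7/(s+1) × 20/(s+2) = 140/((s+1)(s+2)). DC gain = 140/(1×2) = 70.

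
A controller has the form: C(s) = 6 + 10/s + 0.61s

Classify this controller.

This is a Proportional-Integral-Derivative (PID) controller.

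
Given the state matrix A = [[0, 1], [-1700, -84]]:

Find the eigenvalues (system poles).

det(A - λI) = λ² - (-84)λ + 1700 = (λ - (-50))(λ - (-34)). Eigenvalues: -50, -34.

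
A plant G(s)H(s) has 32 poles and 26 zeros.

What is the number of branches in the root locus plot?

Root locus has n branches where n = number of poles = 32.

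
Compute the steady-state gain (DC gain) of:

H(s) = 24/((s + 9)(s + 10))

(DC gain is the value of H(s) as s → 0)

DC gain = H(0) = 24/(9 × 10) = 24/90 = 0.2667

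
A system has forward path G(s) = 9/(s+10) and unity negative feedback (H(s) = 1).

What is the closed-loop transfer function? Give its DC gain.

T(s) = G/(1+GH) = [9/(s+10)] / [1 + 9/(s+10)] = 9/(s+10+9) = 9/(s+19). DC gain = 9/19 = 0.4737.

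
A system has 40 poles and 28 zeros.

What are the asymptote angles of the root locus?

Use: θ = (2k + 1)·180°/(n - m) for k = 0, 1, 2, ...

n - m = 40 - 28 = 12. Angles: θk = (2k + 1)·180°/12 = 15°, 45°, 75°, 105°, 135°, 165°, 195°, 225°, 255°, 285°, 315°, 345°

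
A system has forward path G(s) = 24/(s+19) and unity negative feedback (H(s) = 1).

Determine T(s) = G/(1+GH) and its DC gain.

T(s) = G/(1+GH) = [24/(s+19)] / [1 + 24/(s+19)] = 24/(s+19+24) = 24/(s+43). DC gain = 24/43 = 0.5581.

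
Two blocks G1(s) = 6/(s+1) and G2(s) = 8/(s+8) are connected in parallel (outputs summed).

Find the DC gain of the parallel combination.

Parallel: G_eq = G1 + G2. DC gain = G1(0) + G2(0) = 6/1 + 8/8 = 6 + 1 = 7.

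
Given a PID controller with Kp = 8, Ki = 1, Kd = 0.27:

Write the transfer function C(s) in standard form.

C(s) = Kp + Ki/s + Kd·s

Substituting values: C(s) = 8 + 1/s + 0.27s = (0.27s² + 8s + 1)/s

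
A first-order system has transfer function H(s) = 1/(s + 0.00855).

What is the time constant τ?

For H(s) = 1/(s + 1/τ), the pole is at -1/τ = -0.00855, so τ = 1/0.00855 = 117 s.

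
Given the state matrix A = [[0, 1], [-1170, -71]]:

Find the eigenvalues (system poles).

det(A - λI) = λ² - (-71)λ + 1170 = (λ - (-26))(λ - (-45)). Eigenvalues: -26, -45.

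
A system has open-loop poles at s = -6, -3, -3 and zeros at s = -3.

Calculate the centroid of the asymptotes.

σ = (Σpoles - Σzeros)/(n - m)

σ = (Σpoles - Σzeros)/(n - m) = (-12 - (-3))/(3 - 1) = -9/2 = -4.5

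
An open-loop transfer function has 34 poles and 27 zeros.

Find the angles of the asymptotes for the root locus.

n - m = 34 - 27 = 7. Angles: θk = (2k + 1)·180°/7 = 25.71°, 77.14°, 128.57°, 180°, 231.43°, 282.86°, 334.29°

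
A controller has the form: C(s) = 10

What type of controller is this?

This is a Proportional (P) controller.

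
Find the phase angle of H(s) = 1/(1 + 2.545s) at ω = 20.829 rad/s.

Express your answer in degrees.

Phase = -arctan(ωτ) = -arctan(20.829 × 2.545) = -88.9°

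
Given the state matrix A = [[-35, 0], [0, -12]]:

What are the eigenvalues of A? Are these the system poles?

For diagonal matrix, eigenvalues are diagonal entries: λ₁ = -35, λ₂ = -12. Eigenvalues of A = system poles.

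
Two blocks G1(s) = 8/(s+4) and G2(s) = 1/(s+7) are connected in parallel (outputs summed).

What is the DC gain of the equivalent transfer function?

Parallel: G_eq = G1 + G2. DC gain = G1(0) + G2(0) = 8/4 + 1/7 = 2 + 0.1429 = 2.1429.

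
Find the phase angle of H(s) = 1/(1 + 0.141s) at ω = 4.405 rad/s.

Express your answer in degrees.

Phase = -arctan(ωτ) = -arctan(4.405 × 0.141) = -31.8°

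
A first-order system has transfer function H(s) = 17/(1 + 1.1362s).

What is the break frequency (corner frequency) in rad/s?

Corner frequency = 1/τ = 1/1.1362 = 0.88 rad/s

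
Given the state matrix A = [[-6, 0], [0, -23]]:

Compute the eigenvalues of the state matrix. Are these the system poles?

For diagonal matrix, eigenvalues are diagonal entries: λ₁ = -6, λ₂ = -23. Eigenvalues of A = system poles.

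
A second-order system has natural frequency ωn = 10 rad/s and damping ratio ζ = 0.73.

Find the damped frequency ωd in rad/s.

ωd = ωn√(1 - ζ²) = 10√(1 - 0.73²) = 6.83 rad/s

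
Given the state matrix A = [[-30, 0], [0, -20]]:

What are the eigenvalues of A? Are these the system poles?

For diagonal matrix, eigenvalues are diagonal entries: λ₁ = -30, λ₂ = -20. Eigenvalues of A = system poles.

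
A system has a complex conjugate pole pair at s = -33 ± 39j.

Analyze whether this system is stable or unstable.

Real part of poles is -33 (< 0, left half-plane). Stable.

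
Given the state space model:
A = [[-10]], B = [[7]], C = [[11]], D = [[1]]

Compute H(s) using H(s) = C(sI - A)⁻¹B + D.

(sI - A)⁻¹ = 1/(s + 10). H(s) = 11×7/(s + 10) + 1 = (s + 87)/(s + 10).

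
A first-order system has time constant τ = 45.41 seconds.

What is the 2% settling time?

For first-order system, 2% settling time ≈ 4τ = 4 × 45.41 = 181.64 s.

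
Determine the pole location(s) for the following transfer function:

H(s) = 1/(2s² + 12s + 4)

Discriminant = 12² - 4×2×4 = 144 - 32 = 112 > 0, so two distinct real poles. Using quadratic formula: s = (-12 ± √112)/(2×2) = (-12 ± √112)/4, with √112 ≈ 10.5830. s₁ ≈ -0.3542, s₂ ≈ -5.6458. Poles: s₁ = -0.3542, s₂ = -5.6458.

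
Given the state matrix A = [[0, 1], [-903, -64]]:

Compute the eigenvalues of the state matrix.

det(A - λI) = λ² - (-64)λ + 903 = (λ - (-21))(λ - (-43)). Eigenvalues: -21, -43.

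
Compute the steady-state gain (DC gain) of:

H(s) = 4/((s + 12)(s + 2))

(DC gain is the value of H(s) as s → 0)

DC gain = H(0) = 4/(12 × 2) = 4/24 = 0.1667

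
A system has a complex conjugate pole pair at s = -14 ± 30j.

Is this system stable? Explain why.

Real part of poles is -14 (< 0, left half-plane). Stable.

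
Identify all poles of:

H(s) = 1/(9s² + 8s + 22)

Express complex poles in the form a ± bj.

Discriminant = 8² - 4×9×22 = 64 - 792 = -728 < 0, so the poles are a complex conjugate pair s = (-8 ± j√728)/(2×9). Real part = -8/(2×9) = -8/18 ≈ -0.4444; imaginary part = ±√728/(2×9) ≈ 1.4990. Poles: s = -0.4444 ± 1.4990j.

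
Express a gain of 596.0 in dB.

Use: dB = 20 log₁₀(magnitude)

dB = 20 log₁₀(596.0) = 55.5 dB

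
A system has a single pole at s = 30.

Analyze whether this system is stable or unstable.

Pole at s = 30 is in the right half-plane. Unstable.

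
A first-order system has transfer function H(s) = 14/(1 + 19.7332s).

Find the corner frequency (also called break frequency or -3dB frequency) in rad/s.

Corner frequency = 1/τ = 1/19.7332 = 0.051 rad/s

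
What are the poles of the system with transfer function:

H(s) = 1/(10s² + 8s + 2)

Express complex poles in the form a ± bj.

Discriminant = 8² - 4×10×2 = 64 - 80 = -16 < 0, so the poles are a complex conjugate pair s = (-8 ± j√16)/(2×10). Real part = -8/(2×10) = -8/20 = -0.4; imaginary part = ±√16/(2×10) = 4/20 = 0.2. Poles: s = -0.4 ± 0.2j.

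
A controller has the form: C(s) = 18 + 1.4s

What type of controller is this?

This is a Proportional-Derivative (PD) controller.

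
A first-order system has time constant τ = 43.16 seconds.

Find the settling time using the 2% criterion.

For first-order system, 2% settling time ≈ 4τ = 4 × 43.16 = 172.64 s.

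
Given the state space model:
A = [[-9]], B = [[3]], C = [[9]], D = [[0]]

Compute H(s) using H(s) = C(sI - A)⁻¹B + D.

(sI - A)⁻¹ = 1/(s + 9). H(s) = 9 × 3/(s + 9) + 0 = 27/(s + 9).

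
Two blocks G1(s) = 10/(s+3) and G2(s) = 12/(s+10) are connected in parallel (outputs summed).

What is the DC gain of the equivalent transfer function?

Parallel: G_eq = G1 + G2. DC gain = G1(0) + G2(0) = 10/3 + 12/10 = 3.3333 + 1.2 = 4.5333.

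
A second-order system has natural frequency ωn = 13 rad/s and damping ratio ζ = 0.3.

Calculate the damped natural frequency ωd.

ωd = ωn√(1 - ζ²) = 13√(1 - 0.3²) = 12.4 rad/s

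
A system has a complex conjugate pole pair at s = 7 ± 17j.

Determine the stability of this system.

Real part of poles is 7 (> 0, right half-plane). Unstable.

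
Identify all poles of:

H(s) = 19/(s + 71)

Pole is where denominator = 0: s + 71 = 0, so s = -71.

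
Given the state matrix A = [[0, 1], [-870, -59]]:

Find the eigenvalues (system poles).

det(A - λI) = λ² - (-59)λ + 870 = (λ - (-29))(λ - (-30)). Eigenvalues: -29, -30.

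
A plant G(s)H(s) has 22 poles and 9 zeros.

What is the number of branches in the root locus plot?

Root locus has n branches where n = number of poles = 22.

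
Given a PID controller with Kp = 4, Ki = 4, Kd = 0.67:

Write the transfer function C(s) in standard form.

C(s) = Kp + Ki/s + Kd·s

Substituting values: C(s) = 4 + 4/s + 0.67s = (0.67s² + 4s + 4)/s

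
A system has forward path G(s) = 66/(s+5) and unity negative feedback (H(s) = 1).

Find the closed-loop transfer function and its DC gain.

T(s) = G/(1+GH) = [66/(s+5)] / [1 + 66/(s+5)] = 66/(s+5+66) = 66/(s+71). DC gain = 66/71 = 0.9296.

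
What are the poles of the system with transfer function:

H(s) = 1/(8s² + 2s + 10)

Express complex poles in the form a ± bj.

Discriminant = 2² - 4×8×10 = 4 - 320 = -316 < 0, so the poles are a complex conjugate pair s = (-2 ± j√316)/(2×8). Real part = -2/(2×8) = -2/16 = -0.125; imaginary part = ±√316/(2×8) ≈ 1.1110. Poles: s = -0.125 ± 1.1110j.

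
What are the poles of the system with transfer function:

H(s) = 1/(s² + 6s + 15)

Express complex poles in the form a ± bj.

Discriminant = 6² - 4×1×15 = 36 - 60 = -24 < 0, so the poles are a complex conjugate pair s = (-6 ± j√24)/(2×1). Real part = -6/(2×1) = -6/2 = -3; imaginary part = ±√24/(2×1) ≈ 2.4495. Poles: s = -3 ± 2.4495j.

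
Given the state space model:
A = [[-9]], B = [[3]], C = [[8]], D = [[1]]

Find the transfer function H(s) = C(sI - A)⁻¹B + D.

(sI - A)⁻¹ = 1/(s + 9). H(s) = 8×3/(s + 9) + 1 = (s + 33)/(s + 9).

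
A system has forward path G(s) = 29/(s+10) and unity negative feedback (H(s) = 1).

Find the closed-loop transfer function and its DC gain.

T(s) = G/(1+GH) = [29/(s+10)] / [1 + 29/(s+10)] = 29/(s+10+29) = 29/(s+39). DC gain = 29/39 = 0.7436.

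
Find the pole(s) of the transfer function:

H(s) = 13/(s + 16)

Pole is where denominator = 0: s + 16 = 0, so s = -16.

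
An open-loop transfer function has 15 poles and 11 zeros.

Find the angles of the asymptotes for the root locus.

n - m = 15 - 11 = 4. Angles: θk = (2k + 1)·180°/4 = 45°, 135°, 225°, 315°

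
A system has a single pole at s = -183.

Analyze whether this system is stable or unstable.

Pole at s = -183 is in the left half-plane. Stable.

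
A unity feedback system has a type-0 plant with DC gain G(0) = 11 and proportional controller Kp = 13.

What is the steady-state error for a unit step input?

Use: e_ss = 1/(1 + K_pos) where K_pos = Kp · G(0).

K_pos = Kp · G(0) = 13 × 11 = 143. e_ss = 1/(1 + 143) = 0.0069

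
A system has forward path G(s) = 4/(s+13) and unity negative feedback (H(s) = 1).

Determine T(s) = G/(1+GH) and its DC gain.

T(s) = G/(1+GH) = [4/(s+13)] / [1 + 4/(s+13)] = 4/(s+13+4) = 4/(s+17). DC gain = 4/17 = 0.2353.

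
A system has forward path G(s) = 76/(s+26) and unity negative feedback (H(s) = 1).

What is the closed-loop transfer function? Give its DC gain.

T(s) = G/(1+GH) = [76/(s+26)] / [1 + 76/(s+26)] = 76/(s+26+76) = 76/(s+102). DC gain = 76/102 = 0.7451.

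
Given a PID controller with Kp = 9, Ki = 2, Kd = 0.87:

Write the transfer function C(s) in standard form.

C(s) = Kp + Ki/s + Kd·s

Substituting values: C(s) = 9 + 2/s + 0.87s = (0.87s² + 9s + 2)/s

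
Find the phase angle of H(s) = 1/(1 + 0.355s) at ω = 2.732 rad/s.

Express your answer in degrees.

Phase = -arctan(ωτ) = -arctan(2.732 × 0.355) = -44.1°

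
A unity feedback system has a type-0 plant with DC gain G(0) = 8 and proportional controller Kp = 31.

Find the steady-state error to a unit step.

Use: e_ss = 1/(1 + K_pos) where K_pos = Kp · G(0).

K_pos = Kp · G(0) = 31 × 8 = 248. e_ss = 1/(1 + 248) = 0.0040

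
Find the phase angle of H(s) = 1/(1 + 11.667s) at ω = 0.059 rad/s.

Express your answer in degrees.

Phase = -arctan(ωτ) = -arctan(0.059 × 11.667) = -34.5°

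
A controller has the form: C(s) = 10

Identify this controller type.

This is a Proportional (P) controller.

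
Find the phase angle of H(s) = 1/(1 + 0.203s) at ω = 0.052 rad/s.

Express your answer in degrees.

Phase = -arctan(ωτ) = -arctan(0.052 × 0.203) = -0.6°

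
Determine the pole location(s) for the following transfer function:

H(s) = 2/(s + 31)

Pole is where denominator = 0: s + 31 = 0, so s = -31.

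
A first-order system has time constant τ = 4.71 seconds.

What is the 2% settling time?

For first-order system, 2% settling time ≈ 4τ = 4 × 4.71 = 18.84 s.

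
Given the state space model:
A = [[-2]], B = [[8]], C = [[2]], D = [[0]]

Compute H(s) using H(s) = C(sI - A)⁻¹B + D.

(sI - A)⁻¹ = 1/(s + 2). H(s) = 2 × 8/(s + 2) + 0 = 16/(s + 2).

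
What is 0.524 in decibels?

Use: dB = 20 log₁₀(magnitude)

dB = 20 log₁₀(0.524) = -5.6 dB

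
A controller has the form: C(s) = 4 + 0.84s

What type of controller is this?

This is a Proportional-Derivative (PD) controller.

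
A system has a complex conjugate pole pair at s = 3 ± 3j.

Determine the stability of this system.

Real part of poles is 3 (> 0, right half-plane). Unstable.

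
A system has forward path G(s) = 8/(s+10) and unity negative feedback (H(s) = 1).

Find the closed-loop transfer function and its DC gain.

T(s) = G/(1+GH) = [8/(s+10)] / [1 + 8/(s+10)] = 8/(s+10+8) = 8/(s+18). DC gain = 8/18 = 0.4444.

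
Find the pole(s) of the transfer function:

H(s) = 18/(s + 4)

Pole is where denominator = 0: s + 4 = 0, so s = -4.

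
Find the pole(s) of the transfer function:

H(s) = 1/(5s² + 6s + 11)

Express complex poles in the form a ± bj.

Discriminant = 6² - 4×5×11 = 36 - 220 = -184 < 0, so the poles are a complex conjugate pair s = (-6 ± j√184)/(2×5). Real part = -6/(2×5) = -6/10 = -0.6; imaginary part = ±√184/(2×5) ≈ 1.3565. Poles: s = -0.6 ± 1.3565j.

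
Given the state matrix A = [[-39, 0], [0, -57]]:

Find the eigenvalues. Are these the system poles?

For diagonal matrix, eigenvalues are diagonal entries: λ₁ = -39, λ₂ = -57. Eigenvalues of A = system poles.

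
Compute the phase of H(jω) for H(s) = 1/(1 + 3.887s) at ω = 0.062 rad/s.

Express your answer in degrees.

Phase = -arctan(ωτ) = -arctan(0.062 × 3.887) = -13.5°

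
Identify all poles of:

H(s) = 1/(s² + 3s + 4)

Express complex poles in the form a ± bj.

Discriminant = 3² - 4×1×4 = 9 - 16 = -7 < 0, so the poles are a complex conjugate pair s = (-3 ± j√7)/(2×1). Real part = -3/(2×1) = -3/2 = -1.5; imaginary part = ±√7/(2×1) ≈ 1.3229. Poles: s = -1.5 ± 1.3229j.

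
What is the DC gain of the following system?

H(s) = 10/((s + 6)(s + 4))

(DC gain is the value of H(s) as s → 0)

DC gain = H(0) = 10/(6 × 4) = 10/24 = 0.4167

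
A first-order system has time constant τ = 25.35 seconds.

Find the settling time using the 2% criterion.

For first-order system, 2% settling time ≈ 4τ = 4 × 25.35 = 101.4 s.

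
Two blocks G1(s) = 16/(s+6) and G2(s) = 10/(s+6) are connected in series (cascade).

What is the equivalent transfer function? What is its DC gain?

Series: multiply transfer functions. G_eq = 16/(s+6) × 10/(s+6) = 160/((s+6)(s+6)). DC gain = 160/(6×6) = 4.4444.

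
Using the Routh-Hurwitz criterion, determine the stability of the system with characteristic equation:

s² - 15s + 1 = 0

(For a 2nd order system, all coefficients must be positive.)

Coefficients: 1, -15, 1. b=-15 not positive, so system is unstable.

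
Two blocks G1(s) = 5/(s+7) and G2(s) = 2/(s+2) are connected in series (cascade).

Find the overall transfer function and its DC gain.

Series: multiply transfer functions. G_eq = 5/(s+7) × 2/(s+2) = 10/((s+7)(s+2)). DC gain = 10/(7×2) = 0.7143.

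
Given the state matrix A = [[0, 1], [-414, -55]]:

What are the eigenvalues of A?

det(A - λI) = λ² - (-55)λ + 414 = (λ - (-46))(λ - (-9)). Eigenvalues: -46, -9.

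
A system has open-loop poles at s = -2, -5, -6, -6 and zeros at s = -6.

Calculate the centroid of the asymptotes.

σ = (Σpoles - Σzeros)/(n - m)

σ = (Σpoles - Σzeros)/(n - m) = (-19 - (-6))/(4 - 1) = -13/3 = -4.33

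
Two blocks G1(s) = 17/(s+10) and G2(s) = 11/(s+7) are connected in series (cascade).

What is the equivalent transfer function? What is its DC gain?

Series: multiply transfer functions. G_eq = 17/(s+10) × 11/(s+7) = 187/((s+10)(s+7)). DC gain = 187/(10×7) = 2.6714.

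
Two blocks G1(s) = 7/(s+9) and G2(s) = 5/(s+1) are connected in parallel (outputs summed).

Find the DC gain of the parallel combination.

Parallel: G_eq = G1 + G2. DC gain = G1(0) + G2(0) = 7/9 + 5/1 = 0.7778 + 5 = 5.7778.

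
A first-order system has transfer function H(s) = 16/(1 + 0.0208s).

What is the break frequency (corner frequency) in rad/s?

Corner frequency = 1/τ = 1/0.0208 = 48.077 rad/s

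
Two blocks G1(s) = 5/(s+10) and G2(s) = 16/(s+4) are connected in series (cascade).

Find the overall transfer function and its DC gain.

Series: multiply transfer functions. G_eq = 5/(s+10) × 16/(s+4) = 80/((s+10)(s+4)). DC gain = 80/(10×4) = 2.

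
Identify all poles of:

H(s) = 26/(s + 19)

Pole is where denominator = 0: s + 19 = 0, so s = -19.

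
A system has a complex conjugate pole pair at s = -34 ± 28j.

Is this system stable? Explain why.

Real part of poles is -34 (< 0, left half-plane). Stable.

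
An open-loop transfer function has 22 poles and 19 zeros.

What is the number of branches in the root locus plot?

Root locus has n branches where n = number of poles = 22.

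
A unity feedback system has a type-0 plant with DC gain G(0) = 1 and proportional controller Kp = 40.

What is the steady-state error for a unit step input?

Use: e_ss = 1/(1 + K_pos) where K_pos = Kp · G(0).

K_pos = Kp · G(0) = 40 × 1 = 40. e_ss = 1/(1 + 40) = 0.0244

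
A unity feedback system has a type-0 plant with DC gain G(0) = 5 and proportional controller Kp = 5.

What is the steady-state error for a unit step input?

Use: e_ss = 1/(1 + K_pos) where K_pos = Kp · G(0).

K_pos = Kp · G(0) = 5 × 5 = 25. e_ss = 1/(1 + 25) = 0.0385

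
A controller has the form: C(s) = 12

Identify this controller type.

This is a Proportional (P) controller.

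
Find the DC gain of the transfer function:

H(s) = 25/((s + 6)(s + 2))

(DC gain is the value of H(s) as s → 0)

DC gain = H(0) = 25/(6 × 2) = 25/12 = 2.0833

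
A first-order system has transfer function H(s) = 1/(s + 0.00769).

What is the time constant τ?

For H(s) = 1/(s + 1/τ), the pole is at -1/τ = -0.00769, so τ = 1/0.00769 = 130 s.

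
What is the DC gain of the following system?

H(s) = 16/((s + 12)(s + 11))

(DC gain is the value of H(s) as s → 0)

DC gain = H(0) = 16/(12 × 11) = 16/132 = 0.1212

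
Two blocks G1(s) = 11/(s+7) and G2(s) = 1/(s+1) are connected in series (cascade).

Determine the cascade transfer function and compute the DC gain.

Series: multiply transfer functions. G_eq = 11/(s+7) × 1/(s+1) = 11/((s+7)(s+1)). DC gain = 11/(7×1) = 1.5714.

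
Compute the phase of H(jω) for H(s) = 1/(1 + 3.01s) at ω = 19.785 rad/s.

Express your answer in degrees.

Phase = -arctan(ωτ) = -arctan(19.785 × 3.01) = -89.0°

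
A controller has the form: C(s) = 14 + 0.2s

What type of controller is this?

This is a Proportional-Derivative (PD) controller.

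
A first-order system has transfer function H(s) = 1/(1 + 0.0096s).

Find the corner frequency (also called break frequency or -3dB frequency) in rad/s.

Corner frequency = 1/τ = 1/0.0096 = 104.167 rad/s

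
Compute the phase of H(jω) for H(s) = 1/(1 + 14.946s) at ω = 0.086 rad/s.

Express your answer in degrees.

Phase = -arctan(ωτ) = -arctan(0.086 × 14.946) = -52.1°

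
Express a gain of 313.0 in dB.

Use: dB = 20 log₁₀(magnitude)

dB = 20 log₁₀(313.0) = 49.9 dB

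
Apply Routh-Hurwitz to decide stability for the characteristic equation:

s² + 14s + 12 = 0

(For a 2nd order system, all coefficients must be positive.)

Coefficients: 1, 14, 12. All positive, so system is stable.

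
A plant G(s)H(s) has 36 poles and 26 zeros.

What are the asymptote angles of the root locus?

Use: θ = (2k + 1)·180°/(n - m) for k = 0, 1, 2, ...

n - m = 36 - 26 = 10. Angles: θk = (2k + 1)·180°/10 = 18°, 54°, 90°, 126°, 162°, 198°, 234°, 270°, 306°, 342°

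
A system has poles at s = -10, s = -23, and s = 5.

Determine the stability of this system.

Pole(s) at s = 5 are not in the left half-plane. System is unstable.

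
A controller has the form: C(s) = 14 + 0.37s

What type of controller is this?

This is a Proportional-Derivative (PD) controller.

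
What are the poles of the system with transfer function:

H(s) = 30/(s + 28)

Pole is where denominator = 0: s + 28 = 0, so s = -28.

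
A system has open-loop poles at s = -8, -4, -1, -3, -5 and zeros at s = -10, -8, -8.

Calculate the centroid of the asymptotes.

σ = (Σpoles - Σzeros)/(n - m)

σ = (Σpoles - Σzeros)/(n - m) = (-21 - (-26))/(5 - 3) = 5/2 = 2.5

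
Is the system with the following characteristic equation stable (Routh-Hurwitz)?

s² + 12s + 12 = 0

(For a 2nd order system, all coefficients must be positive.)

Coefficients: 1, 12, 12. All positive, so system is stable.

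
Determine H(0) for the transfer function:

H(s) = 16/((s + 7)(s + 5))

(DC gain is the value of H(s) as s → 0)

DC gain = H(0) = 16/(7 × 5) = 16/35 = 0.4571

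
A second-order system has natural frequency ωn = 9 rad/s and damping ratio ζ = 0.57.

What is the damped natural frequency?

ωd = ωn√(1 - ζ²) = 9√(1 - 0.57²) = 7.39 rad/s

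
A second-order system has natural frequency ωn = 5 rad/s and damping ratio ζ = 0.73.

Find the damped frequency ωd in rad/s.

ωd = ωn√(1 - ζ²) = 5√(1 - 0.73²) = 3.42 rad/s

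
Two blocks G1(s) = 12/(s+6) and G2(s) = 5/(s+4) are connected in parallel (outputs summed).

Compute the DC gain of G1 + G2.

Parallel: G_eq = G1 + G2. DC gain = G1(0) + G2(0) = 12/6 + 5/4 = 2 + 1.25 = 3.25.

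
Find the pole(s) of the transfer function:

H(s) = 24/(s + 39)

Pole is where denominator = 0: s + 39 = 0, so s = -39.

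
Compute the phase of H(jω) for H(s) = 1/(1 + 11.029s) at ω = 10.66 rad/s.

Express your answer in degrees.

Phase = -arctan(ωτ) = -arctan(10.66 × 11.029) = -89.5°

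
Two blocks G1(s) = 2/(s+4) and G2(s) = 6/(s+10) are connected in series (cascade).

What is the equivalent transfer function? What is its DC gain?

Series: multiply transfer functions. G_eq = 2/(s+4) × 6/(s+10) = 12/((s+4)(s+10)). DC gain = 12/(4×10) = 0.3.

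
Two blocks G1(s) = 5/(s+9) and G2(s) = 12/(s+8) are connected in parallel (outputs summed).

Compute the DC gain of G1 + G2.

Parallel: G_eq = G1 + G2. DC gain = G1(0) + G2(0) = 5/9 + 12/8 = 0.5556 + 1.5 = 2.0556.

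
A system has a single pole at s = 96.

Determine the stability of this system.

Pole at s = 96 is in the right half-plane. Unstable.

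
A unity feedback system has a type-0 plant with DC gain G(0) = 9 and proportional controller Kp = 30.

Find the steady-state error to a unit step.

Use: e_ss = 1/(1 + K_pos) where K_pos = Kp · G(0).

K_pos = Kp · G(0) = 30 × 9 = 270. e_ss = 1/(1 + 270) = 0.0037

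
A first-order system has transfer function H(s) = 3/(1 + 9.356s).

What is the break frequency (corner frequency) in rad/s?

Corner frequency = 1/τ = 1/9.356 = 0.107 rad/s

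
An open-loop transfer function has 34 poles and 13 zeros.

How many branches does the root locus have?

Root locus has n branches where n = number of poles = 34.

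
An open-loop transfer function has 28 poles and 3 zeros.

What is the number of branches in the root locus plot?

Root locus has n branches where n = number of poles = 28.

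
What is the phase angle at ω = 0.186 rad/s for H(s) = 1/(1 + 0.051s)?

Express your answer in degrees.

Phase = -arctan(ωτ) = -arctan(0.186 × 0.051) = -0.5°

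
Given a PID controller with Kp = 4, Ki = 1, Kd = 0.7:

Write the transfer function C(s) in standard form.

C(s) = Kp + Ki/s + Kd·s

Substituting values: C(s) = 4 + 1/s + 0.7s = (0.7s² + 4s + 1)/s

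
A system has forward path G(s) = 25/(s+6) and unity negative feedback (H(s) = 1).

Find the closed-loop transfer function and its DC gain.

T(s) = G/(1+GH) = [25/(s+6)] / [1 + 25/(s+6)] = 25/(s+6+25) = 25/(s+31). DC gain = 25/31 = 0.8065.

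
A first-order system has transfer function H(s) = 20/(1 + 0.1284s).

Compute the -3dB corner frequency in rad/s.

Corner frequency = 1/τ = 1/0.1284 = 7.788 rad/s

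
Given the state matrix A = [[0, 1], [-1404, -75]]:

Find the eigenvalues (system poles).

det(A - λI) = λ² - (-75)λ + 1404 = (λ - (-36))(λ - (-39)). Eigenvalues: -36, -39.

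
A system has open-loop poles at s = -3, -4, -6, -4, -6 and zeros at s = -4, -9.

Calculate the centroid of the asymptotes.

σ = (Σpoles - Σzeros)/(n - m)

σ = (Σpoles - Σzeros)/(n - m) = (-23 - (-13))/(5 - 2) = -10/3 = -3.33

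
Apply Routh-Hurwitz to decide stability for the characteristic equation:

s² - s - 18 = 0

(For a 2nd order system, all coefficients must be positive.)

Coefficients: 1, -1, -18. b=-1, c=-18 not positive, so system is unstable.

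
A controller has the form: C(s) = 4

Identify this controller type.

This is a Proportional (P) controller.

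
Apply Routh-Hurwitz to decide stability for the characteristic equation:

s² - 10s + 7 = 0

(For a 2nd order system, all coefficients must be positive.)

Coefficients: 1, -10, 7. b=-10 not positive, so system is unstable.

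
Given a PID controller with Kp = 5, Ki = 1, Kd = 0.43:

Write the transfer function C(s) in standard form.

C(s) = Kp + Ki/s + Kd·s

Substituting values: C(s) = 5 + 1/s + 0.43s = (0.43s² + 5s + 1)/s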